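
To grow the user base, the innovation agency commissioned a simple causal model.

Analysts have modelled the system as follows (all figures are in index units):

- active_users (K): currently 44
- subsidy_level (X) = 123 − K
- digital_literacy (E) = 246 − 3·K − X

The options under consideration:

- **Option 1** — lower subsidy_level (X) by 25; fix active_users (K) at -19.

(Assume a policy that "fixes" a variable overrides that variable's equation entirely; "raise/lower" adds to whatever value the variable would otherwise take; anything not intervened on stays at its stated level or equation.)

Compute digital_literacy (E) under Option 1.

186

Option 1 (X − 25, K := -19):
  K = -19
  X = 123 − (-19) (−25 from intervention) = 117
  E = 246 − 3·(-19) − 117 = 186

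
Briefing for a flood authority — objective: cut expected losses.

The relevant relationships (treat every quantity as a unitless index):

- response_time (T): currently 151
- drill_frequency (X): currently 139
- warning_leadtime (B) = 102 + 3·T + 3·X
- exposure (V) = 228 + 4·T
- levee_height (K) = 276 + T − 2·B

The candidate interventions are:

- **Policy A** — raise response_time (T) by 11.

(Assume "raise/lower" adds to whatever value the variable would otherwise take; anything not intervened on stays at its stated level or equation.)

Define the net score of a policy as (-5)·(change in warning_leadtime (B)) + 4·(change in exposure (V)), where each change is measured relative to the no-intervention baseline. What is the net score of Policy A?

Baseline:
  T = 151
  X = 139
  B = 102 + 3·151 + 3·139 = 972
  V = 228 + 4·151 = 832
Policy A (T + 11):
  T = 151 + 11 = 162
  X = 139
  B = 102 + 3·162 + 3·139 = 1005
  V = 228 + 4·162 = 876
ΔB = 1005 − 972 = 33; ΔV = 876 − 832 = 44
Score = (-5)·33 + 4·44 = 11

11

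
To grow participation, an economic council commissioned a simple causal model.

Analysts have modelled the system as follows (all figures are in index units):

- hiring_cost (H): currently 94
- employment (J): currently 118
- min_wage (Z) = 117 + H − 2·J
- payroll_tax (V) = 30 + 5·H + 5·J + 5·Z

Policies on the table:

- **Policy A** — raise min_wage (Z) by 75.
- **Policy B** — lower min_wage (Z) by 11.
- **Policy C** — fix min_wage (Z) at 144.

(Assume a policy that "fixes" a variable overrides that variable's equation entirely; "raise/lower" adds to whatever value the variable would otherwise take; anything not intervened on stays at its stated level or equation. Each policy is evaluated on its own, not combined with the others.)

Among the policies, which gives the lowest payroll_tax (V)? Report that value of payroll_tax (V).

Policy A (Z + 75):
  H = 94
  J = 118
  Z = 117 + 94 − 2·118 (+75 from intervention) = 50
  V = 30 + 5·94 + 5·118 + 5·50 = 1340
Policy B (Z − 11):
  H = 94
  J = 118
  Z = 117 + 94 − 2·118 (−11 from intervention) = -36
  V = 30 + 5·94 + 5·118 + 5·(-36) = 910
Policy C (Z := 144):
  H = 94
  J = 118
  Z = 144
  V = 30 + 5·94 + 5·118 + 5·144 = 1810
Comparing — Policy A: V=1340, Policy B: V=910, Policy C: V=1810. Lowest is 910 (Policy B).

910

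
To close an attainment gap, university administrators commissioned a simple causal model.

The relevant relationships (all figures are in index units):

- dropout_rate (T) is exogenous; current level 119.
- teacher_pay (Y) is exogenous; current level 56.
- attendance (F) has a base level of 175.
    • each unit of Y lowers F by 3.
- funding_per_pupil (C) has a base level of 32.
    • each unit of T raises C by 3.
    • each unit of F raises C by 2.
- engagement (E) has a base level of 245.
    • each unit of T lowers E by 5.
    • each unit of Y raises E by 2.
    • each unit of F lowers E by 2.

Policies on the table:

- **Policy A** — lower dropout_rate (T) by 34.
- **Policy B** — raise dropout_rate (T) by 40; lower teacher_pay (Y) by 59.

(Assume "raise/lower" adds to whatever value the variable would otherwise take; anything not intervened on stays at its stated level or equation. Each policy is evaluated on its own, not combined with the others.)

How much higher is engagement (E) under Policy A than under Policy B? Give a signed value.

842

Policy A (T − 34):
  T = 119 − 34 = 85
  Y = 56
  F = 175 − 3·56 = 7
  E = 245 − 5·85 + 2·56 − 2·7 = -82
Policy B (T + 40, Y − 59):
  T = 119 + 40 = 159
  Y = 56 − 59 = -3
  F = 175 − 3·(-3) = 184
  E = 245 − 5·159 + 2·(-3) − 2·184 = -924
E: -82 − (-924) = 842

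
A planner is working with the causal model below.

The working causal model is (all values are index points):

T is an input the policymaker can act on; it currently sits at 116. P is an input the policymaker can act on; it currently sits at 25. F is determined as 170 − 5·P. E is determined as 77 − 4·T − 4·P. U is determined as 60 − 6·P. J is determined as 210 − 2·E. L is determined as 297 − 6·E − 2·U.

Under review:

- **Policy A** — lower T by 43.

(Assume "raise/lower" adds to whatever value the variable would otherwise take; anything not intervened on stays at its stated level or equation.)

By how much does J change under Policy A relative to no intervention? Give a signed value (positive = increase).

-344

Baseline:
  T = 116
  P = 25
  E = 77 − 4·116 − 4·25 = -487
  J = 210 − 2·(-487) = 1184
Policy A (T − 43):
  T = 116 − 43 = 73
  P = 25
  E = 77 − 4·73 − 4·25 = -315
  J = 210 − 2·(-315) = 840
Change in J: 840 − 1184 = -344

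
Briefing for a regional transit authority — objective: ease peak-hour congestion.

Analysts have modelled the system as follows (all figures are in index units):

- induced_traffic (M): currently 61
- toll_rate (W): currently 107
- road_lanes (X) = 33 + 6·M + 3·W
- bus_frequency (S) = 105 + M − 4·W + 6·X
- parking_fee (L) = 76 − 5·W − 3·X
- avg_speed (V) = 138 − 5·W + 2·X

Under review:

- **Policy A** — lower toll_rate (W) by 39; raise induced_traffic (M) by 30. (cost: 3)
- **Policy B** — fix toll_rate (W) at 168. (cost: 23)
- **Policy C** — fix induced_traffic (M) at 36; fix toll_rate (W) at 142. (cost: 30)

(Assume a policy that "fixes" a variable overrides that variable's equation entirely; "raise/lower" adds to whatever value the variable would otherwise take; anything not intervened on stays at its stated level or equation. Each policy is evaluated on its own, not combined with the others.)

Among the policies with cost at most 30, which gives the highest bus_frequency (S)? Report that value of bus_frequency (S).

4912

Policy A (W − 39, M + 30):
  M = 61 + 30 = 91
  W = 107 − 39 = 68
  X = 33 + 6·91 + 3·68 = 783
  S = 105 + 91 − 4·68 + 6·783 = 4622
Policy B (W := 168):
  M = 61
  W = 168
  X = 33 + 6·61 + 3·168 = 903
  S = 105 + 61 − 4·168 + 6·903 = 4912
Policy C (M := 36, W := 142):
  M = 36
  W = 142
  X = 33 + 6·36 + 3·142 = 675
  S = 105 + 36 − 4·142 + 6·675 = 3623
Comparing — Policy A: S=4622, Policy B: S=4912, Policy C: S=3623. Highest is 4912 (Policy B).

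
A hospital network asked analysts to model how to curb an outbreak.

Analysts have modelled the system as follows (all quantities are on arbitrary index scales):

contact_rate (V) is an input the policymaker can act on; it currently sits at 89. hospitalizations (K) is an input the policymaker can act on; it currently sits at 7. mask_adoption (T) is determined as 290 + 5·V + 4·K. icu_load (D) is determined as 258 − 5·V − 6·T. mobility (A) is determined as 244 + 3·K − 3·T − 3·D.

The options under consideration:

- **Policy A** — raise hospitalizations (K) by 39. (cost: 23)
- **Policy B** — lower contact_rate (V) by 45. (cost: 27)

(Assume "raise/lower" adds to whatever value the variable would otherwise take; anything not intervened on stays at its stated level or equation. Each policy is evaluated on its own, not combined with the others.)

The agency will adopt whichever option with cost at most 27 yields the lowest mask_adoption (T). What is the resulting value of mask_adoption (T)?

Policy A (K + 39):
  V = 89
  K = 7 + 39 = 46
  T = 290 + 5·89 + 4·46 = 919
Policy B (V − 45):
  V = 89 − 45 = 44
  K = 7
  T = 290 + 5·44 + 4·7 = 538
Comparing — Policy A: T=919, Policy B: T=538. Lowest is 538 (Policy B).

538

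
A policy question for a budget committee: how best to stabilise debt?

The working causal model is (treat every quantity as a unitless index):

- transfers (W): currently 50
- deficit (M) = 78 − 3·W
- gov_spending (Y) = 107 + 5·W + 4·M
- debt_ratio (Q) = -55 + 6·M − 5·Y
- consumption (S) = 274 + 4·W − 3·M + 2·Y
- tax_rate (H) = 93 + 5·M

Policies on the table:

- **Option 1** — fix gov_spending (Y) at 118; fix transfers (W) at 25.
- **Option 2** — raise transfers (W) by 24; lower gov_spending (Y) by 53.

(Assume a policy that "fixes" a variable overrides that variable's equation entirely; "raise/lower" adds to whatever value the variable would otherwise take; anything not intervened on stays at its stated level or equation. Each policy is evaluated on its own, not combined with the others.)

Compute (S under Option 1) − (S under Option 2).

Option 1 (Y := 118, W := 25):
  W = 25
  M = 78 − 3·25 = 3
  Y = 118
  S = 274 + 4·25 − 3·3 + 2·118 = 601
Option 2 (W + 24, Y − 53):
  W = 50 + 24 = 74
  M = 78 − 3·74 = -144
  Y = 107 + 5·74 + 4·(-144) (−53 from intervention) = -152
  S = 274 + 4·74 − 3·(-144) + 2·(-152) = 698
S: 601 − 698 = -97

-97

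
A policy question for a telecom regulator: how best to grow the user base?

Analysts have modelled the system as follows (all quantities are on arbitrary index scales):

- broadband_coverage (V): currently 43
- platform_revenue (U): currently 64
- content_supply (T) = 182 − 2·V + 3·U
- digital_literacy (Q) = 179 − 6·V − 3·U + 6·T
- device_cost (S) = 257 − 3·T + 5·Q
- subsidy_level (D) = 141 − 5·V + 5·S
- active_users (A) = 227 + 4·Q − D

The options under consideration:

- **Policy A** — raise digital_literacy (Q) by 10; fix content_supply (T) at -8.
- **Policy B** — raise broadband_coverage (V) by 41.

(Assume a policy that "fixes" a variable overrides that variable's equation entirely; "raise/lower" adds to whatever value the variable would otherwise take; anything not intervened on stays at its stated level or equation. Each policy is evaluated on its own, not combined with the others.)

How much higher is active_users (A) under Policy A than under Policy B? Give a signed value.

18173

Policy A (Q + 10, T := -8):
  V = 43
  U = 64
  T = -8
  Q = 179 − 6·43 − 3·64 + 6·(-8) (+10 from intervention) = -309
  S = 257 − 3·(-8) + 5·(-309) = -1264
  D = 141 − 5·43 + 5·(-1264) = -6394
  A = 227 + 4·(-309) − (-6394) = 5385
Policy B (V + 41):
  V = 43 + 41 = 84
  U = 64
  T = 182 − 2·84 + 3·64 = 206
  Q = 179 − 6·84 − 3·64 + 6·206 = 719
  S = 257 − 3·206 + 5·719 = 3234
  D = 141 − 5·84 + 5·3234 = 15891
  A = 227 + 4·719 − 15891 = -12788
A: 5385 − (-12788) = 18173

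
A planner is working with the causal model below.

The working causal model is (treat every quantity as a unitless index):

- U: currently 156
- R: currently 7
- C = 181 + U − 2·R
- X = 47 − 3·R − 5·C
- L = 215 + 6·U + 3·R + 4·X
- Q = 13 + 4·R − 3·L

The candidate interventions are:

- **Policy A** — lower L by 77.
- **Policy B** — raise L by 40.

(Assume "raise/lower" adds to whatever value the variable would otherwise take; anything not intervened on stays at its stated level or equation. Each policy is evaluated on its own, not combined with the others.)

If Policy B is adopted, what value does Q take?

15473

Policy B (L + 40):
  U = 156
  R = 7
  C = 181 + 156 − 2·7 = 323
  X = 47 − 3·7 − 5·323 = -1589
  L = 215 + 6·156 + 3·7 + 4·(-1589) (+40 from intervention) = -5144
  Q = 13 + 4·7 − 3·(-5144) = 15473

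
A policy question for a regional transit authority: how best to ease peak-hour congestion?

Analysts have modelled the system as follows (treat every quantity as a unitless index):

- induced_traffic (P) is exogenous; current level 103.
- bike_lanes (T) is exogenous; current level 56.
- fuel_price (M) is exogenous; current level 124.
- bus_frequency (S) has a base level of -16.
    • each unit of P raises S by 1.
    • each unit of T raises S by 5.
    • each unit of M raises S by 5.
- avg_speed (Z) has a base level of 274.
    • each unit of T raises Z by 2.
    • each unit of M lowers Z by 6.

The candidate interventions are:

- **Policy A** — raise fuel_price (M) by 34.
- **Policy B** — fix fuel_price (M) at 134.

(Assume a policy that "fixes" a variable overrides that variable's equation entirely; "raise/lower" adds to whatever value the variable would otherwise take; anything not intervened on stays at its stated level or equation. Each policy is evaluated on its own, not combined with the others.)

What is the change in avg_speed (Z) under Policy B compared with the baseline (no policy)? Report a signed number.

Baseline:
  T = 56
  M = 124
  Z = 274 + 2·56 − 6·124 = -358
Policy B (M := 134):
  T = 56
  M = 134
  Z = 274 + 2·56 − 6·134 = -418
Change in Z: -418 − (-358) = -60

-60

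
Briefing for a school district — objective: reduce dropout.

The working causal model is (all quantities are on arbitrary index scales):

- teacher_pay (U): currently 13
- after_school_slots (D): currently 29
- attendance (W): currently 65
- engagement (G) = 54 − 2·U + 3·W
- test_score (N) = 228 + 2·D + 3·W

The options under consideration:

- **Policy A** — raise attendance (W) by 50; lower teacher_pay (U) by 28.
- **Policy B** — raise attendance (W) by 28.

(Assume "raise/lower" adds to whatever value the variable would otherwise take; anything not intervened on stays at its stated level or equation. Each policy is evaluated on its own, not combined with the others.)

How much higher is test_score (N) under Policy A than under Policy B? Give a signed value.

66

Policy A (W + 50, U − 28):
  D = 29
  W = 65 + 50 = 115
  N = 228 + 2·29 + 3·115 = 631
Policy B (W + 28):
  D = 29
  W = 65 + 28 = 93
  N = 228 + 2·29 + 3·93 = 565
N: 631 − 565 = 66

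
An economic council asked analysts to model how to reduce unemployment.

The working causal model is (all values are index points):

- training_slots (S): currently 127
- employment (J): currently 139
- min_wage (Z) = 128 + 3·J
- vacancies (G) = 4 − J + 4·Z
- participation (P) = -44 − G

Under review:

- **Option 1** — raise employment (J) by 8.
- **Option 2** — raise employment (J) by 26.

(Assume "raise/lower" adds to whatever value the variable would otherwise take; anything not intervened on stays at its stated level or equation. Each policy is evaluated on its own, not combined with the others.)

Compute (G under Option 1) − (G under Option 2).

-198

Option 1 (J + 8):
  J = 139 + 8 = 147
  Z = 128 + 3·147 = 569
  G = 4 − 147 + 4·569 = 2133
Option 2 (J + 26):
  J = 139 + 26 = 165
  Z = 128 + 3·165 = 623
  G = 4 − 165 + 4·623 = 2331
G: 2133 − 2331 = -198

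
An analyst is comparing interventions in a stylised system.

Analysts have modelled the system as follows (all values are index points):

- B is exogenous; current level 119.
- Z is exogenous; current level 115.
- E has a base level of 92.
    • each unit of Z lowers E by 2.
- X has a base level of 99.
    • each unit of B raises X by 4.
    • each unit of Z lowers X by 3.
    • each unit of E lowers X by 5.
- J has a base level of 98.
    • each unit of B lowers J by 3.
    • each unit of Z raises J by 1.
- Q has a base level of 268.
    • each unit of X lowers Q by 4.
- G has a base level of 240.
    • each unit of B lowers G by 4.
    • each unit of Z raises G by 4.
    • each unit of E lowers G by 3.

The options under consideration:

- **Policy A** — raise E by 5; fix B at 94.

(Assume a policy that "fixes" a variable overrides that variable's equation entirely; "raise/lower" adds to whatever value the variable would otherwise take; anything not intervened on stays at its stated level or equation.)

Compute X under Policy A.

Policy A (E + 5, B := 94):
  B = 94
  Z = 115
  E = 92 − 2·115 (+5 from intervention) = -133
  X = 99 + 4·94 − 3·115 − 5·(-133) = 795

795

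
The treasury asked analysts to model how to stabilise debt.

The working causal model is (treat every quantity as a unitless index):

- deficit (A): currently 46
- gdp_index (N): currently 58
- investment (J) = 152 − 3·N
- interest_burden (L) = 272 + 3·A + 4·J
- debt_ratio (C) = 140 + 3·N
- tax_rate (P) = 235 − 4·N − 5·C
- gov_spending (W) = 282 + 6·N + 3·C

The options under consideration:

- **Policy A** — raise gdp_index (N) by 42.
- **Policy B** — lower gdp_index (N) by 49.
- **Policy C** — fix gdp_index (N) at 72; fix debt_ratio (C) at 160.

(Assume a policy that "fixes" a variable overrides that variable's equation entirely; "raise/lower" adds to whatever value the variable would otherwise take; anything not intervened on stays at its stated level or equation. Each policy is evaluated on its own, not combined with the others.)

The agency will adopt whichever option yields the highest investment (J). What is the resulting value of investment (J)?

Policy A (N + 42):
  N = 58 + 42 = 100
  J = 152 − 3·100 = -148
Policy B (N − 49):
  N = 58 − 49 = 9
  J = 152 − 3·9 = 125
Policy C (N := 72, C := 160):
  N = 72
  J = 152 − 3·72 = -64
Comparing — Policy A: J=-148, Policy B: J=125, Policy C: J=-64. Highest is 125 (Policy B).

125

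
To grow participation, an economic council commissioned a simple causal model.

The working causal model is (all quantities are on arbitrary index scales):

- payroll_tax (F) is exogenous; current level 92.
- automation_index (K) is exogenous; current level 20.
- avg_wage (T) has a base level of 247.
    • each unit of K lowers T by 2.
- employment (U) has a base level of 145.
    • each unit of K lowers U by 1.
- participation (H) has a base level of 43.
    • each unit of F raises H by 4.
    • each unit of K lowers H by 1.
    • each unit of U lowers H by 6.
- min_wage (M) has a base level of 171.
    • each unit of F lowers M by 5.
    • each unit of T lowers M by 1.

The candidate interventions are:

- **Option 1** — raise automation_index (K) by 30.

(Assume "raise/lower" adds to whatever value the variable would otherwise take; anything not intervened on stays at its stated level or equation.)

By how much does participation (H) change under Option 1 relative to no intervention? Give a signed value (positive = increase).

150

Baseline:
  F = 92
  K = 20
  U = 145 − 20 = 125
  H = 43 + 4·92 − 20 − 6·125 = -359
Option 1 (K + 30):
  F = 92
  K = 20 + 30 = 50
  U = 145 − 50 = 95
  H = 43 + 4·92 − 50 − 6·95 = -209
Change in H: -209 − (-359) = 150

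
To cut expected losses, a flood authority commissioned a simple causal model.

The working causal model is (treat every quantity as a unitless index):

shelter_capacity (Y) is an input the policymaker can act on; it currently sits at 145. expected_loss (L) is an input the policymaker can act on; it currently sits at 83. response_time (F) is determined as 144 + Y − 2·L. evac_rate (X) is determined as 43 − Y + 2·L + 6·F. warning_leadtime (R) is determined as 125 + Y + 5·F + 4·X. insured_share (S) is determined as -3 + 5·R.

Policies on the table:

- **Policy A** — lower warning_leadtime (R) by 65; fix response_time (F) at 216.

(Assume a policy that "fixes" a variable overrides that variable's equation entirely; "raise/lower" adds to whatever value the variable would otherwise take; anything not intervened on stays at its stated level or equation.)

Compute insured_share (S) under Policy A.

33622

Policy A (R − 65, F := 216):
  Y = 145
  L = 83
  F = 216
  X = 43 − 145 + 2·83 + 6·216 = 1360
  R = 125 + 145 + 5·216 + 4·1360 (−65 from intervention) = 6725
  S = -3 + 5·6725 = 33622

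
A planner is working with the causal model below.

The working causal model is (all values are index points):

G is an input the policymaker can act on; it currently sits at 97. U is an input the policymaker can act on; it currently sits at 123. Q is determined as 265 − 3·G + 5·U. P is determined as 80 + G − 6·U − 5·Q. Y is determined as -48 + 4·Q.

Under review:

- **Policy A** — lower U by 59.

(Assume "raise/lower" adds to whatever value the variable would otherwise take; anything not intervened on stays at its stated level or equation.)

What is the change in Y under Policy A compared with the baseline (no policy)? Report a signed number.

-1180

Baseline:
  G = 97
  U = 123
  Q = 265 − 3·97 + 5·123 = 589
  Y = -48 + 4·589 = 2308
Policy A (U − 59):
  G = 97
  U = 123 − 59 = 64
  Q = 265 − 3·97 + 5·64 = 294
  Y = -48 + 4·294 = 1128
Change in Y: 1128 − 2308 = -1180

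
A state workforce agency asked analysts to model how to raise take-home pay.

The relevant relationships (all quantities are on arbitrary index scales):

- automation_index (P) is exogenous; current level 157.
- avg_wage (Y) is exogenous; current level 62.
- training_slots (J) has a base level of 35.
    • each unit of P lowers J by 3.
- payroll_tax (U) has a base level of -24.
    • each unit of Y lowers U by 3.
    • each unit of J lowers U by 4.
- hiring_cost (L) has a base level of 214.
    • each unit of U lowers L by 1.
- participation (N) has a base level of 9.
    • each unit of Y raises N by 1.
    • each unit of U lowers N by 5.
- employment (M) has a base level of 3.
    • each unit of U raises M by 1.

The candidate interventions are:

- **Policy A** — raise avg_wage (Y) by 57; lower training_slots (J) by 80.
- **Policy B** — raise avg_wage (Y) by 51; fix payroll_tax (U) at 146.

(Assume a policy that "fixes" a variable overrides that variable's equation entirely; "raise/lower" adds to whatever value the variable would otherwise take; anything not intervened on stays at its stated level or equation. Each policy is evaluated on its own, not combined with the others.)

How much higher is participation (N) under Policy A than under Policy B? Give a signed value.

-7679

Policy A (Y + 57, J − 80):
  P = 157
  Y = 62 + 57 = 119
  J = 35 − 3·157 (−80 from intervention) = -516
  U = -24 − 3·119 − 4·(-516) = 1683
  N = 9 + 119 − 5·1683 = -8287
Policy B (Y + 51, U := 146):
  P = 157
  Y = 62 + 51 = 113
  J = 35 − 3·157 = -436
  U = 146
  N = 9 + 113 − 5·146 = -608
N: -8287 − (-608) = -7679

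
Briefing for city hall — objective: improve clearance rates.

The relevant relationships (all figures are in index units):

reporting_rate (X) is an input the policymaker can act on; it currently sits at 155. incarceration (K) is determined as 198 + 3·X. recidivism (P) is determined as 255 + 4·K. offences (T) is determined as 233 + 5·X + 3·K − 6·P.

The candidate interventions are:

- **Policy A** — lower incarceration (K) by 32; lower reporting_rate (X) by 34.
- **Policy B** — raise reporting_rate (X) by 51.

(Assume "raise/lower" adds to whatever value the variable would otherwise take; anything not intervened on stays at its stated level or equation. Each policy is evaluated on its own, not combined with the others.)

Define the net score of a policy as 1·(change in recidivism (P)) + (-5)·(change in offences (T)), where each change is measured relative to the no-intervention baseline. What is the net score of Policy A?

Baseline:
  X = 155
  K = 198 + 3·155 = 663
  P = 255 + 4·663 = 2907
  T = 233 + 5·155 + 3·663 − 6·2907 = -14445
Policy A (K − 32, X − 34):
  X = 155 − 34 = 121
  K = 198 + 3·121 (−32 from intervention) = 529
  P = 255 + 4·529 = 2371
  T = 233 + 5·121 + 3·529 − 6·2371 = -11801
ΔP = 2371 − 2907 = -536; ΔT = -11801 − (-14445) = 2644
Score = 1·(-536) + (-5)·2644 = -13756

-13756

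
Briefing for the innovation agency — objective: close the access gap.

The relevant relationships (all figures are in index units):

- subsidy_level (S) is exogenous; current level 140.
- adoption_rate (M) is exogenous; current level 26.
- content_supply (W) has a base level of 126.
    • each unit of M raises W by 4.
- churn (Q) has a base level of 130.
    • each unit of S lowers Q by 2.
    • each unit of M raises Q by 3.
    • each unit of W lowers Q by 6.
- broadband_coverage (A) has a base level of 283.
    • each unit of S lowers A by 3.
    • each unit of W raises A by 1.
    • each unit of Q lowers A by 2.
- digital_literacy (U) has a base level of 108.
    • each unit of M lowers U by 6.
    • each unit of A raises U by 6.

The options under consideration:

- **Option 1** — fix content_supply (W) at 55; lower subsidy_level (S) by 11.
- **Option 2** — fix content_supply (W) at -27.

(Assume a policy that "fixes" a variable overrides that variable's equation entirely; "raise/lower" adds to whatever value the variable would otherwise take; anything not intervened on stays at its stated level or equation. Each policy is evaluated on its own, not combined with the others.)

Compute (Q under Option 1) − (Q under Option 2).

-470

Option 1 (W := 55, S − 11):
  S = 140 − 11 = 129
  M = 26
  W = 55
  Q = 130 − 2·129 + 3·26 − 6·55 = -380
Option 2 (W := -27):
  S = 140
  M = 26
  W = -27
  Q = 130 − 2·140 + 3·26 − 6·(-27) = 90
Q: -380 − 90 = -470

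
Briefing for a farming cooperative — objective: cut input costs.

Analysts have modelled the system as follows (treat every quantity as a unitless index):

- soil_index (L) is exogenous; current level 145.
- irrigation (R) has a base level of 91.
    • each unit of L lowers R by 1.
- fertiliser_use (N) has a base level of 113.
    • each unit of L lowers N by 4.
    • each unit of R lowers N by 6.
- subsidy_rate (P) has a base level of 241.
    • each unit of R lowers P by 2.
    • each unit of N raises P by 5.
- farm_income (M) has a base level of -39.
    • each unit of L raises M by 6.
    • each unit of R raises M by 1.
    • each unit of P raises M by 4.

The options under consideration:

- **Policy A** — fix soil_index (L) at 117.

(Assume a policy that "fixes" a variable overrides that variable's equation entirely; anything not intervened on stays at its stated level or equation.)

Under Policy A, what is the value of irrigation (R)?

-26

Policy A (L := 117):
  L = 117
  R = 91 − 117 = -26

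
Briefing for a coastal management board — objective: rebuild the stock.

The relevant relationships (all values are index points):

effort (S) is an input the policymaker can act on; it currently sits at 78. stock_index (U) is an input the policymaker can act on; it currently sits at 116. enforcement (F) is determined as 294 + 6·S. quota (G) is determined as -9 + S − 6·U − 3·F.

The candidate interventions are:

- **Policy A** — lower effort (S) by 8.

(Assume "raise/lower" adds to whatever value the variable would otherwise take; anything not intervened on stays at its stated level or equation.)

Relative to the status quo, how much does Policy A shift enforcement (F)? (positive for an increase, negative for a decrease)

Baseline:
  S = 78
  F = 294 + 6·78 = 762
Policy A (S − 8):
  S = 78 − 8 = 70
  F = 294 + 6·70 = 714
Change in F: 714 − 762 = -48

-48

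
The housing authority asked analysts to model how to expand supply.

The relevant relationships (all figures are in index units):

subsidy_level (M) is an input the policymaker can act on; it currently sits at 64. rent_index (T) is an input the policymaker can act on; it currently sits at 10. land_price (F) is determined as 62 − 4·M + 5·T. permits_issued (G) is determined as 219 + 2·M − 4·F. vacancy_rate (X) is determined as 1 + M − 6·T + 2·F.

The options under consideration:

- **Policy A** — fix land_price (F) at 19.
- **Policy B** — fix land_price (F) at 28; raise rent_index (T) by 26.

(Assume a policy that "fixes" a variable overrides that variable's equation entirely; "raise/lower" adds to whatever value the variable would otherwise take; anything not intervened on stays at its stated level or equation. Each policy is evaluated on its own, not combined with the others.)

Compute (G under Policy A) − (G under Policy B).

Policy A (F := 19):
  M = 64
  T = 10
  F = 19
  G = 219 + 2·64 − 4·19 = 271
Policy B (F := 28, T + 26):
  M = 64
  T = 10 + 26 = 36
  F = 28
  G = 219 + 2·64 − 4·28 = 235
G: 271 − 235 = 36

36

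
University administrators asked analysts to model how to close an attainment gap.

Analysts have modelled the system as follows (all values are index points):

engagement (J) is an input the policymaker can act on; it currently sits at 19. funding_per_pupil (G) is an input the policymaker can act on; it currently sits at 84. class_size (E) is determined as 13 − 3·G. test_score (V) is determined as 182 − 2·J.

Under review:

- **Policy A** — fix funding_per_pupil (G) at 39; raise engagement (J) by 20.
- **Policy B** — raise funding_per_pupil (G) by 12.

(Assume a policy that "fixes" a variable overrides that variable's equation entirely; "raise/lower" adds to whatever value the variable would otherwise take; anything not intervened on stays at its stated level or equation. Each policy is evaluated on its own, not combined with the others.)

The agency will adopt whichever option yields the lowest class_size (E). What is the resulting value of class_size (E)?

Policy A (G := 39, J + 20):
  G = 39
  E = 13 − 3·39 = -104
Policy B (G + 12):
  G = 84 + 12 = 96
  E = 13 − 3·96 = -275
Comparing — Policy A: E=-104, Policy B: E=-275. Lowest is -275 (Policy B).

-275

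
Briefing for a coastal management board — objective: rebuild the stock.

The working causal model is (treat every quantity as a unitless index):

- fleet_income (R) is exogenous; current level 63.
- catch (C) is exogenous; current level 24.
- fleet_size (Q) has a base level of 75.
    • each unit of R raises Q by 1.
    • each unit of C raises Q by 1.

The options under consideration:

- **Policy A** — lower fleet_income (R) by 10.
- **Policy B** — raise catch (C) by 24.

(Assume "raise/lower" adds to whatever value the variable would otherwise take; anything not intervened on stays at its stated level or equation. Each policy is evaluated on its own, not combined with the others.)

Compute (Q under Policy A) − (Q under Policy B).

Policy A (R − 10):
  R = 63 − 10 = 53
  C = 24
  Q = 75 + 53 + 24 = 152
Policy B (C + 24):
  R = 63
  C = 24 + 24 = 48
  Q = 75 + 63 + 48 = 186
Q: 152 − 186 = -34

-34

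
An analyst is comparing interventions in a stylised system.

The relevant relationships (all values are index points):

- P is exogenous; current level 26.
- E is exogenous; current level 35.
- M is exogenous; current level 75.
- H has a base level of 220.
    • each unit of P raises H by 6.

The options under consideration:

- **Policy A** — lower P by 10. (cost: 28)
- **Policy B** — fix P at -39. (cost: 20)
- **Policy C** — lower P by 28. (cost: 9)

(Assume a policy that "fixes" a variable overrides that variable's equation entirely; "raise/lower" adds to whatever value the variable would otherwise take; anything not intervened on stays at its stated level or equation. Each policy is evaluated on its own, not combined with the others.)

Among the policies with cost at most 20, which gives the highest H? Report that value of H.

Policy B (P := -39):
  P = -39
  H = 220 + 6·(-39) = -14
Policy C (P − 28):
  P = 26 − 28 = -2
  H = 220 + 6·(-2) = 208
Comparing — Policy B: H=-14, Policy C: H=208. Highest is 208 (Policy C).

208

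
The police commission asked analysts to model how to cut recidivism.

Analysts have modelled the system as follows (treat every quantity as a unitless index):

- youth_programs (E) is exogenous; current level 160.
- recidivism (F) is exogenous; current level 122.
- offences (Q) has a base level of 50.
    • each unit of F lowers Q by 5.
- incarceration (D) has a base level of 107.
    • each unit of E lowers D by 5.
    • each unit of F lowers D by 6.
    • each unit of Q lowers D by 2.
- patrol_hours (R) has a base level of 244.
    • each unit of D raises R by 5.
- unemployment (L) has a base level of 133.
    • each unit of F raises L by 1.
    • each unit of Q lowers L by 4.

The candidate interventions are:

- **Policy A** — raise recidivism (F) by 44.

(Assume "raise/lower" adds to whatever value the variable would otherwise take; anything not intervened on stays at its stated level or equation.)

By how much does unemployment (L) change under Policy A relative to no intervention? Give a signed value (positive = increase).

924

Baseline:
  F = 122
  Q = 50 − 5·122 = -560
  L = 133 + 122 − 4·(-560) = 2495
Policy A (F + 44):
  F = 122 + 44 = 166
  Q = 50 − 5·166 = -780
  L = 133 + 166 − 4·(-780) = 3419
Change in L: 3419 − 2495 = 924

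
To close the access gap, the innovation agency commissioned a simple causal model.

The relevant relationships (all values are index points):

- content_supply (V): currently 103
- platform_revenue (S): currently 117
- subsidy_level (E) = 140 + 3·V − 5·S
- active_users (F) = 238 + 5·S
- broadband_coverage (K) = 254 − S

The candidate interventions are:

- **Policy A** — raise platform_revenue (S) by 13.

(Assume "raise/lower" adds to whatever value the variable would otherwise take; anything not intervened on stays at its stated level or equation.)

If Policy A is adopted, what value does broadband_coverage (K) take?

124

Policy A (S + 13):
  S = 117 + 13 = 130
  K = 254 − 130 = 124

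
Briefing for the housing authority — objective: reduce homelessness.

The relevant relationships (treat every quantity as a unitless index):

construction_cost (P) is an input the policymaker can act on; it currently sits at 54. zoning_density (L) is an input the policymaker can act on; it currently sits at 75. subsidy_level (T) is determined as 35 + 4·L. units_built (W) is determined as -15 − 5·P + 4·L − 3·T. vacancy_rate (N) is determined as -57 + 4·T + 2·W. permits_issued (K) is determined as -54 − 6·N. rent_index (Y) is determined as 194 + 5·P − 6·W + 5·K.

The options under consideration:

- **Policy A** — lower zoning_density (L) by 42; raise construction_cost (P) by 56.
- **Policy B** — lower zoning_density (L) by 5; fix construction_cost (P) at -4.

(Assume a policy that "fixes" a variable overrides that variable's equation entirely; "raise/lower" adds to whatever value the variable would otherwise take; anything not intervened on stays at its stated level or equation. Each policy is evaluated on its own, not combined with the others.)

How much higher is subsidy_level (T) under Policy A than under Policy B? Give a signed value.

-148

Policy A (L − 42, P + 56):
  L = 75 − 42 = 33
  T = 35 + 4·33 = 167
Policy B (L − 5, P := -4):
  L = 75 − 5 = 70
  T = 35 + 4·70 = 315
T: 167 − 315 = -148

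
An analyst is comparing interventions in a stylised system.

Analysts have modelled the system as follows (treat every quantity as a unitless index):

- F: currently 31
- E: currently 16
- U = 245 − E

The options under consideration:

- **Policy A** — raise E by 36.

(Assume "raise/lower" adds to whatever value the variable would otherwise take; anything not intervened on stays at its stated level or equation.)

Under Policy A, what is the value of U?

193

Policy A (E + 36):
  E = 16 + 36 = 52
  U = 245 − 52 = 193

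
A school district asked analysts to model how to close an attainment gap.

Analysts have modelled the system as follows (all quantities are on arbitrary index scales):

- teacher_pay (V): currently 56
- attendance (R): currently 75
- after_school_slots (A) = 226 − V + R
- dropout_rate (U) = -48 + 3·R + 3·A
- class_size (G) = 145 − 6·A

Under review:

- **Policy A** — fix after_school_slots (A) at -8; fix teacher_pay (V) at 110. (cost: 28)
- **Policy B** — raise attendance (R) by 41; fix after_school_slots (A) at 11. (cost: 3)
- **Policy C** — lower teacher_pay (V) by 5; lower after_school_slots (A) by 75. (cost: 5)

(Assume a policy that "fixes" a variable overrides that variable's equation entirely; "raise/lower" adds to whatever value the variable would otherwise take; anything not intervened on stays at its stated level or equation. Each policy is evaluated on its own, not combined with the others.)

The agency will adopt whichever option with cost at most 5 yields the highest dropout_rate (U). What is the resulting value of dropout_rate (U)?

Policy B (R + 41, A := 11):
  V = 56
  R = 75 + 41 = 116
  A = 11
  U = -48 + 3·116 + 3·11 = 333
Policy C (V − 5, A − 75):
  V = 56 − 5 = 51
  R = 75
  A = 226 − 51 + 75 (−75 from intervention) = 175
  U = -48 + 3·75 + 3·175 = 702
Comparing — Policy B: U=333, Policy C: U=702. Highest is 702 (Policy C).

702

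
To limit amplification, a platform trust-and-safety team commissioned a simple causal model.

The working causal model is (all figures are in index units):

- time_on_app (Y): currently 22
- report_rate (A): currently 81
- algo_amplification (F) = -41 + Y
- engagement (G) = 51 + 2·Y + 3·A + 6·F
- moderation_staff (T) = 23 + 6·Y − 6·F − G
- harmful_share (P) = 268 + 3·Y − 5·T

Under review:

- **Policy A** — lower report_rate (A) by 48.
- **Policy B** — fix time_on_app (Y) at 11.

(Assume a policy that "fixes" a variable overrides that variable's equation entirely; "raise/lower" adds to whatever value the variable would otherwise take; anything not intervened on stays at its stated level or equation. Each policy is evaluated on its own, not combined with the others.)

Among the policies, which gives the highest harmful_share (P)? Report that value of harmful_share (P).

Policy A (A − 48):
  Y = 22
  A = 81 − 48 = 33
  F = -41 + 22 = -19
  G = 51 + 2·22 + 3·33 + 6·(-19) = 80
  T = 23 + 6·22 − 6·(-19) − 80 = 189
  P = 268 + 3·22 − 5·189 = -611
Policy B (Y := 11):
  Y = 11
  A = 81
  F = -41 + 11 = -30
  G = 51 + 2·11 + 3·81 + 6·(-30) = 136
  T = 23 + 6·11 − 6·(-30) − 136 = 133
  P = 268 + 3·11 − 5·133 = -364
Comparing — Policy A: P=-611, Policy B: P=-364. Highest is -364 (Policy B).

-364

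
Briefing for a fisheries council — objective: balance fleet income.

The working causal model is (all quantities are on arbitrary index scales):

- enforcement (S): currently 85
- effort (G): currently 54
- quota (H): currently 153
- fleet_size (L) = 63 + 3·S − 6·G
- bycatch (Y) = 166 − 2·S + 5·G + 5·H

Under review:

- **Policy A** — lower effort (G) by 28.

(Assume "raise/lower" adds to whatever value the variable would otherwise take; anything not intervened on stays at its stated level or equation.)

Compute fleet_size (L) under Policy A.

162

Policy A (G − 28):
  S = 85
  G = 54 − 28 = 26
  L = 63 + 3·85 − 6·26 = 162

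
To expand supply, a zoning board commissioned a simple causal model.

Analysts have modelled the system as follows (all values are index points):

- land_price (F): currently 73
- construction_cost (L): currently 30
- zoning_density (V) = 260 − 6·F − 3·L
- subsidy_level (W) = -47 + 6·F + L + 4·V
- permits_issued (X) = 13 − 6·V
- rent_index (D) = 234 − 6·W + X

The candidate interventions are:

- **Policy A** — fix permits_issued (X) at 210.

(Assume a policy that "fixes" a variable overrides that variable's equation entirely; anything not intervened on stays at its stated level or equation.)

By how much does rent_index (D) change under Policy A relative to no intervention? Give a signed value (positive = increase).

-1411

Baseline:
  F = 73
  L = 30
  V = 260 − 6·73 − 3·30 = -268
  W = -47 + 6·73 + 30 + 4·(-268) = -651
  X = 13 − 6·(-268) = 1621
  D = 234 − 6·(-651) + 1621 = 5761
Policy A (X := 210):
  F = 73
  L = 30
  V = 260 − 6·73 − 3·30 = -268
  W = -47 + 6·73 + 30 + 4·(-268) = -651
  X = 210
  D = 234 − 6·(-651) + 210 = 4350
Change in D: 4350 − 5761 = -1411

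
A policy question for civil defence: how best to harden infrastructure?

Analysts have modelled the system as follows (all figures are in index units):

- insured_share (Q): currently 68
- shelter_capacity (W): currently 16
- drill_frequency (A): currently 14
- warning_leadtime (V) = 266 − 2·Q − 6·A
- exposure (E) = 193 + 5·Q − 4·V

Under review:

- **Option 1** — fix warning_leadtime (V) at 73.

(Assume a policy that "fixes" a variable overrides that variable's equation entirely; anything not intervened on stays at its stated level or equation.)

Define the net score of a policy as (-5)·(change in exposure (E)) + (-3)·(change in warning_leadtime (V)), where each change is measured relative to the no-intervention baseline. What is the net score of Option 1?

459

Baseline:
  Q = 68
  A = 14
  V = 266 − 2·68 − 6·14 = 46
  E = 193 + 5·68 − 4·46 = 349
Option 1 (V := 73):
  Q = 68
  A = 14
  V = 73
  E = 193 + 5·68 − 4·73 = 241
ΔE = 241 − 349 = -108; ΔV = 73 − 46 = 27
Score = (-5)·(-108) + (-3)·27 = 459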